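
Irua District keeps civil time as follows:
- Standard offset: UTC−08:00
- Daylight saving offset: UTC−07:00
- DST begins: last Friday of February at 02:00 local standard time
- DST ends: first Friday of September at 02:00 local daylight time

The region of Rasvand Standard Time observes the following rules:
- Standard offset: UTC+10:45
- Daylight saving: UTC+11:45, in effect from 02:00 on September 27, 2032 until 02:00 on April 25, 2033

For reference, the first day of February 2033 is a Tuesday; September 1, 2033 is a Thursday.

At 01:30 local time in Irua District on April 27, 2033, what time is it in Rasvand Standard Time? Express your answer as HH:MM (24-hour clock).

19:15

1 February 2033 is a Tuesday, so Fridays fall on 4, 11, 18, 25; the last is February 25.
1 September 2033 is a Thursday, so the first Friday is September 2.
April 27, 2033 lies within the daylight-saving period (25 February – 2 September), so Irua District is on daylight time, UTC−07:00.
01:30 Irua District + 7h = 08:30 UTC.
At the standard offset (UTC+10:45), 08:30 UTC + 10h45m = 19:15 Rasvand Standard Time standard time.
The standard-time date in Rasvand Standard Time, April 27, 2033, does not fall between 27 September 2032 and 25 April 2033, so daylight saving is not in effect and Rasvand Standard Time is at UTC+10:45.
08:30 UTC + 10h45m = 19:15 Rasvand Standard Time.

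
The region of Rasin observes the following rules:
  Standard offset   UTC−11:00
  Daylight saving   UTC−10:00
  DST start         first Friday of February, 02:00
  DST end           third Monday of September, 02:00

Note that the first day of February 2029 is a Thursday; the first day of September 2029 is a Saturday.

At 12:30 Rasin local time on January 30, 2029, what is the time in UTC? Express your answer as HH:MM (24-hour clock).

23:30

1 February 2029 is a Thursday, so the first Friday is February 2.
1 September 2029 is a Saturday, so the first Monday is September 3 and the third is September 17.
Daylight saving runs 2 February – 17 September; January 30, 2029 is outside that window, so Rasin is on standard time at UTC−11:00.
12:30 local + 11h = 23:30 UTC.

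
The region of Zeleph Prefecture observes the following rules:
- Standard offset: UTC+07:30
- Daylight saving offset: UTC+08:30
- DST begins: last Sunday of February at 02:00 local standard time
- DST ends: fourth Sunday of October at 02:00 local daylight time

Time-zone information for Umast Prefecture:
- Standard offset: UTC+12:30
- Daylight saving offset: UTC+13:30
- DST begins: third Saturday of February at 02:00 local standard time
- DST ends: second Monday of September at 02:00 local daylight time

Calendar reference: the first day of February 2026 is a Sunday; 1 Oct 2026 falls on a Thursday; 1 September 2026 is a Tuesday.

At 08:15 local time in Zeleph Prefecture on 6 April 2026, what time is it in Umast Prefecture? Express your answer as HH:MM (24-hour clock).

13:15

1 February 2026 is a Sunday, so Sundays fall on 1, 8, 15, 22; the last is February 22.
1 October 2026 is a Thursday, so the first Sunday is October 4 and the fourth is October 25.
6 April 2026 falls between 22 February and 25 October, so daylight saving is in effect and Zeleph Prefecture is at UTC+08:30.
08:15 Zeleph Prefecture − 8h30m = 23:45 UTC (rolling into the previous day, 5 April 2026).
1 February 2026 is a Sunday, so the first Saturday is February 7 and the third is February 21.
1 September 2026 is a Tuesday, so the first Monday is September 7 and the second is September 14.
At the standard offset (UTC+12:30), 23:45 UTC + 12h30m = 12:15 Umast Prefecture standard time (rolling into the next day, 6 April 2026).
Daylight saving runs 21 February – 14 September; the standard-time date in Umast Prefecture, 6 April 2026, is inside that window, so Umast Prefecture is at UTC+13:30.
23:45 UTC + 13h30m = 13:15 Umast Prefecture (rolling into the next day, 6 April 2026).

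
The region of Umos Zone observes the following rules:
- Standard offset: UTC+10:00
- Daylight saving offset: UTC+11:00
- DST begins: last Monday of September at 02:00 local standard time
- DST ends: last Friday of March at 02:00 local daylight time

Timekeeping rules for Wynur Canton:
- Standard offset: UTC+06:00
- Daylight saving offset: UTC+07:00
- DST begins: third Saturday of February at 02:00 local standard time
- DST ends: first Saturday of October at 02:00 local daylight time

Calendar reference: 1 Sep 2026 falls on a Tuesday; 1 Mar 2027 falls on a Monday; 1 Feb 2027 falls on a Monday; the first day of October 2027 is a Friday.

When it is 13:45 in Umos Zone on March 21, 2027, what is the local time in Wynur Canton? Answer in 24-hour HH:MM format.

09:45

1 September 2026 is a Tuesday, so Mondays fall on 7, 14, 21, 28; the last is September 28.
1 March 2027 is a Monday, so Fridays fall on 5, 12, 19, 26; the last is March 26.
March 21, 2027 lies within the daylight-saving period (28 September 2026 – 26 March 2027), so Umos Zone is on daylight time, UTC+11:00.
13:45 Umos Zone − 11h = 02:45 UTC.
1 February 2027 is a Monday, so the first Saturday is February 6 and the third is February 20.
1 October 2027 is a Friday, so the first Saturday is October 2.
At the standard offset (UTC+06:00), 02:45 UTC + 6h = 08:45 Wynur Canton standard time.
Daylight saving runs 20 February – 2 October; the standard-time date in Wynur Canton, March 21, 2027, is inside that window, so Wynur Canton is at UTC+07:00.
02:45 UTC + 7h = 09:45 Wynur Canton.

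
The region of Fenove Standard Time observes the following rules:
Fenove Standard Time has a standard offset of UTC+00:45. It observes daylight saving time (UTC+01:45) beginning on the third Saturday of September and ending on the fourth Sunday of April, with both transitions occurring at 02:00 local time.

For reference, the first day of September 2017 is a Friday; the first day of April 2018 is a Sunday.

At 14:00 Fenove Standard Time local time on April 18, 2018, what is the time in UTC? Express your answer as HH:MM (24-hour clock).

12:15

1 September 2017 is a Friday, so the first Saturday is September 2 and the third is September 16.
1 April 2018 is a Sunday, so the first Sunday is April 1 and the fourth is April 22.
Daylight saving runs 16 September 2017 – 22 April 2018; April 18, 2018 is inside that window, so Fenove Standard Time is at UTC+01:45.
14:00 local − 1h45m = 12:15 UTC.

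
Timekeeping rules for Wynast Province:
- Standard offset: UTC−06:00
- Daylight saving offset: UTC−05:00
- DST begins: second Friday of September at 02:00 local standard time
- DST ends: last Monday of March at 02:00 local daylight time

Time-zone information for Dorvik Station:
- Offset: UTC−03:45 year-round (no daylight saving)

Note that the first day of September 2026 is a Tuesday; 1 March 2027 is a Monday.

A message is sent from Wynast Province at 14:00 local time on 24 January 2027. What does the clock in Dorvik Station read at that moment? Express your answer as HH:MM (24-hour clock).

1 September 2026 is a Tuesday, so the first Friday is September 4 and the second is September 11.
1 March 2027 is a Monday, so Mondays fall on 1, 8, 15, 22, 29; the last is March 29.
24 January 2027 lies within the daylight-saving period (11 September 2026 – 29 March 2027), so Wynast Province is on daylight time, UTC−05:00.
14:00 Wynast Province + 5h = 19:00 UTC.
Dorvik Station stays on UTC−03:45 all year.
19:00 UTC − 3h45m = 15:15 Dorvik Station.

15:15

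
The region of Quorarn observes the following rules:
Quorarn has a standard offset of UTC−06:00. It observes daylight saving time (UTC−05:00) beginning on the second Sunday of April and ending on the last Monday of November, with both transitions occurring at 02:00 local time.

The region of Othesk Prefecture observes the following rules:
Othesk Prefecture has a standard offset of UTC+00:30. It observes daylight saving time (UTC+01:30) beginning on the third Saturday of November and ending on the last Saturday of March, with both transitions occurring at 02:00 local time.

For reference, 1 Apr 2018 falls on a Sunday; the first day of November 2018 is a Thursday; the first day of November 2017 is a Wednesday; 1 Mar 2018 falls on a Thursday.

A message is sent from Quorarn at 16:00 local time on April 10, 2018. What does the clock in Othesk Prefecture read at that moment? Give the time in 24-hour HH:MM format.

1 April 2018 is a Sunday, so the first Sunday is April 1 and the second is April 8.
1 November 2018 is a Thursday, so Mondays fall on 5, 12, 19, 26; the last is November 26.
April 10, 2018 falls between 8 April and 26 November, so daylight saving is in effect and Quorarn is at UTC−05:00.
16:00 Quorarn + 5h = 21:00 UTC.
1 November 2017 is a Wednesday, so the first Saturday is November 4 and the third is November 18.
1 March 2018 is a Thursday, so Saturdays fall on 3, 10, 17, 24, 31; the last is March 31.
At the standard offset (UTC+00:30), 21:00 UTC + 0h30m = 21:30 Othesk Prefecture standard time.
The standard-time date in Othesk Prefecture, April 10, 2018, does not fall between 18 November 2017 and 31 March 2018, so daylight saving is not in effect and Othesk Prefecture is at UTC+00:30.
21:00 UTC + 0h30m = 21:30 Othesk Prefecture.

21:30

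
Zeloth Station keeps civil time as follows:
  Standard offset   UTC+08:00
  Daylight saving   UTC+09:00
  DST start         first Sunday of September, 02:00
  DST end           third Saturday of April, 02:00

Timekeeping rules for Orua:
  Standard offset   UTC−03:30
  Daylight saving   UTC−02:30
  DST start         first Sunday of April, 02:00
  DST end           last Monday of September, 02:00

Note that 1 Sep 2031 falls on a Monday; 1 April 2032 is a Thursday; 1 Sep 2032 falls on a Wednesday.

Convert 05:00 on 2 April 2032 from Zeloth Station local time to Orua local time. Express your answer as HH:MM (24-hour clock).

1 September 2031 is a Monday, so the first Sunday is September 7.
1 April 2032 is a Thursday, so the first Saturday is April 3 and the third is April 17.
2 April 2032 falls between 7 September 2031 and 17 April 2032, so daylight saving is in effect and Zeloth Station is at UTC+09:00.
05:00 Zeloth Station − 9h = 20:00 UTC (rolling into the previous day, 1 April 2032).
1 April 2032 is a Thursday, so the first Sunday is April 4.
1 September 2032 is a Wednesday, so Mondays fall on 6, 13, 20, 27; the last is September 27.
At the standard offset (UTC−03:30), 20:00 UTC − 3h30m = 16:30 Orua standard time.
The standard-time date in Orua, 1 April 2032, does not fall between 4 April and 27 September, so daylight saving is not in effect and Orua is at UTC−03:30.
20:00 UTC − 3h30m = 16:30 Orua.

16:30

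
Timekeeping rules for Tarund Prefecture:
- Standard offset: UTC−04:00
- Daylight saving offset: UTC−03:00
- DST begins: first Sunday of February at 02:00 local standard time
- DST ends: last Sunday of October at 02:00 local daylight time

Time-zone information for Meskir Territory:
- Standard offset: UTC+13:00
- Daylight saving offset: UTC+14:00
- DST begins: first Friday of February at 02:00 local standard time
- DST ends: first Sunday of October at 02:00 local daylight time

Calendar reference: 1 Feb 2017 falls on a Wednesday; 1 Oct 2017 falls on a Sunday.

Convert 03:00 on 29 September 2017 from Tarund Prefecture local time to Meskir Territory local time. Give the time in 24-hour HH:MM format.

1 February 2017 is a Wednesday, so the first Sunday is February 5.
1 October 2017 is a Sunday, so Sundays fall on 1, 8, 15, 22, 29; the last is October 29.
29 September 2017 lies within the daylight-saving period (5 February – 29 October), so Tarund Prefecture is on daylight time, UTC−03:00.
03:00 Tarund Prefecture + 3h = 06:00 UTC.
1 February 2017 is a Wednesday, so the first Friday is February 3.
1 October 2017 is a Sunday, so the first Sunday is October 1.
At the standard offset (UTC+13:00), 06:00 UTC + 13h = 19:00 Meskir Territory standard time.
The standard-time date in Meskir Territory, 29 September 2017, lies within the daylight-saving period (3 February – 1 October), so Meskir Territory is on daylight time, UTC+14:00.
06:00 UTC + 14h = 20:00 Meskir Territory.

20:00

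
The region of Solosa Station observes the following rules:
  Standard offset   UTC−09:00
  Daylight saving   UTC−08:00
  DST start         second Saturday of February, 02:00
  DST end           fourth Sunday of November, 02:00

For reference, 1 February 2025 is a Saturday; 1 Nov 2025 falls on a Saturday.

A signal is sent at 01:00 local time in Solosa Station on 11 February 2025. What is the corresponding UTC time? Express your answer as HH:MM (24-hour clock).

09:00

1 February 2025 is a Saturday, so the first Saturday is February 1 and the second is February 8.
1 November 2025 is a Saturday, so the first Sunday is November 2 and the fourth is November 23.
11 February 2025 lies within the daylight-saving period (8 February – 23 November), so Solosa Station is on daylight time, UTC−08:00.
01:00 local + 8h = 09:00 UTC.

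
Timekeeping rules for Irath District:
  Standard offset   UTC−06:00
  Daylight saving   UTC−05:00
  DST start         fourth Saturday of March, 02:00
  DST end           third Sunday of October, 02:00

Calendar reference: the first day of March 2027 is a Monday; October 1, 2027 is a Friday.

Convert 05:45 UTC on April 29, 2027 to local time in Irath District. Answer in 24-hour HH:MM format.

00:45

1 March 2027 is a Monday, so the first Saturday is March 6 and the fourth is March 27.
1 October 2027 is a Friday, so the first Sunday is October 3 and the third is October 17.
At the standard offset (UTC−06:00), 05:45 UTC − 6h = 23:45 Irath District standard time (rolling into the previous day, 28 April 2027).
The standard-time date in Irath District, April 28, 2027, lies within the daylight-saving period (27 March – 17 October), so Irath District is on daylight time, UTC−05:00.
05:45 UTC − 5h = 00:45 local.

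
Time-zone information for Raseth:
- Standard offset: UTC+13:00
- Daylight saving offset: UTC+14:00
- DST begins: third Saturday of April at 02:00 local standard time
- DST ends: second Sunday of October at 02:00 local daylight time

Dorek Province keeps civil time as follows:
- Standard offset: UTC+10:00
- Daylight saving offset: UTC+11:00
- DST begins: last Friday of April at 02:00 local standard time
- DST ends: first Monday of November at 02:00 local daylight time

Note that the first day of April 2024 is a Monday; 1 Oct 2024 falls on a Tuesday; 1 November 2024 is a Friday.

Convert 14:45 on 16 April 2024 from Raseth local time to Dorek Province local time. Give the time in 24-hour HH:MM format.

11:45

1 April 2024 is a Monday, so the first Saturday is April 6 and the third is April 20.
1 October 2024 is a Tuesday, so the first Sunday is October 6 and the second is October 13.
16 April 2024 does not fall between 20 April and 13 October, so daylight saving is not in effect and Raseth is at UTC+13:00.
14:45 Raseth − 13h = 01:45 UTC.
1 April 2024 is a Monday, so Fridays fall on 5, 12, 19, 26; the last is April 26.
1 November 2024 is a Friday, so the first Monday is November 4.
At the standard offset (UTC+10:00), 01:45 UTC + 10h = 11:45 Dorek Province standard time.
The standard-time date in Dorek Province, 16 April 2024, does not fall between 26 April and 4 November, so daylight saving is not in effect and Dorek Province is at UTC+10:00.
01:45 UTC + 10h = 11:45 Dorek Province.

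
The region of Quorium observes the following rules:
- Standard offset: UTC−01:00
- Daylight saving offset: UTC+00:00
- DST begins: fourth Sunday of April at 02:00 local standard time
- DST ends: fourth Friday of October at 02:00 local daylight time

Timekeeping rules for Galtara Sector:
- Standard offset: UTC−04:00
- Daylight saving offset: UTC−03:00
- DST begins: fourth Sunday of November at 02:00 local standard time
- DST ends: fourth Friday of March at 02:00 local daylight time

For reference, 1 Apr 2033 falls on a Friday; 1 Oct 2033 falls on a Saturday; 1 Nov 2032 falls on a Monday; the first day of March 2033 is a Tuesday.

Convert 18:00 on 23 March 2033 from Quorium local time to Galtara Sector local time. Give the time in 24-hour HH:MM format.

1 April 2033 is a Friday, so the first Sunday is April 3 and the fourth is April 24.
1 October 2033 is a Saturday, so the first Friday is October 7 and the fourth is October 28.
23 March 2033 is outside the daylight-saving period (24 April – 28 October), so Quorium is on standard time, UTC−01:00.
18:00 Quorium + 1h = 19:00 UTC.
1 November 2032 is a Monday, so the first Sunday is November 7 and the fourth is November 28.
1 March 2033 is a Tuesday, so the first Friday is March 4 and the fourth is March 25.
At the standard offset (UTC−04:00), 19:00 UTC − 4h = 15:00 Galtara Sector standard time.
The standard-time date in Galtara Sector, 23 March 2033, falls between 28 November 2032 and 25 March 2033, so daylight saving is in effect and Galtara Sector is at UTC−03:00.
19:00 UTC − 3h = 16:00 Galtara Sector.

16:00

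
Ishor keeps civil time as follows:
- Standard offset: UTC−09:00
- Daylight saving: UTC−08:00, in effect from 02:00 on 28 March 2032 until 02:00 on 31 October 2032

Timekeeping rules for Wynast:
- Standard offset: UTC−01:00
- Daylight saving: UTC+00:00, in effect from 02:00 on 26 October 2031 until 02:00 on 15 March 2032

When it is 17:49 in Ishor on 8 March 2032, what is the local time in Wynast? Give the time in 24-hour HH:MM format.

02:49

8 March 2032 is outside the daylight-saving period (28 March – 31 October), so Ishor is on standard time, UTC−09:00.
17:49 Ishor + 9h = 02:49 UTC (rolling into the next day, 9 March 2032).
At the standard offset (UTC−01:00), 02:49 UTC − 1h = 01:49 Wynast standard time.
The standard-time date in Wynast, 9 March 2032, falls between 26 October 2031 and 15 March 2032, so daylight saving is in effect and Wynast is at UTC+00:00.
02:49 UTC + 0h = 02:49 Wynast.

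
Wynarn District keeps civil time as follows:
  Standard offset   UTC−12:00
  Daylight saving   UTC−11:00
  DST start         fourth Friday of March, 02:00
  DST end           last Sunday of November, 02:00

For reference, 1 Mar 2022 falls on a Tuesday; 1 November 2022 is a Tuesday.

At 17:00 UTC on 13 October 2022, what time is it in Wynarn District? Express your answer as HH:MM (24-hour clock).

1 March 2022 is a Tuesday, so the first Friday is March 4 and the fourth is March 25.
1 November 2022 is a Tuesday, so Sundays fall on 6, 13, 20, 27; the last is November 27.
At the standard offset (UTC−12:00), 17:00 UTC − 12h = 05:00 Wynarn District standard time.
The standard-time date in Wynarn District, 13 October 2022, falls between 25 March and 27 November, so daylight saving is in effect and Wynarn District is at UTC−11:00.
17:00 UTC − 11h = 06:00 local.

06:00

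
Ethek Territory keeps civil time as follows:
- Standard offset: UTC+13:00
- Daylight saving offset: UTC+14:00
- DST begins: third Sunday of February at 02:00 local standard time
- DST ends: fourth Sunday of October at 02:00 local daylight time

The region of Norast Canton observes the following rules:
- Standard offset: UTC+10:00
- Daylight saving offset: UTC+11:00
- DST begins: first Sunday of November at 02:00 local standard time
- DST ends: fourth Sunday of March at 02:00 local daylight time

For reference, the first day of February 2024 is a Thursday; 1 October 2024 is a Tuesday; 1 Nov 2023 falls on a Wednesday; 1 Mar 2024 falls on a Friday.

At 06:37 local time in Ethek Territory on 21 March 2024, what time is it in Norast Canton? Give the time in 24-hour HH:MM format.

1 February 2024 is a Thursday, so the first Sunday is February 4 and the third is February 18.
1 October 2024 is a Tuesday, so the first Sunday is October 6 and the fourth is October 27.
21 March 2024 falls between 18 February and 27 October, so daylight saving is in effect and Ethek Territory is at UTC+14:00.
06:37 Ethek Territory − 14h = 16:37 UTC (rolling into the previous day, 20 March 2024).
1 November 2023 is a Wednesday, so the first Sunday is November 5.
1 March 2024 is a Friday, so the first Sunday is March 3 and the fourth is March 24.
At the standard offset (UTC+10:00), 16:37 UTC + 10h = 02:37 Norast Canton standard time (rolling into the next day, 21 March 2024).
The standard-time date in Norast Canton, 21 March 2024, falls between 5 November 2023 and 24 March 2024, so daylight saving is in effect and Norast Canton is at UTC+11:00.
16:37 UTC + 11h = 03:37 Norast Canton (rolling into the next day, 21 March 2024).

03:37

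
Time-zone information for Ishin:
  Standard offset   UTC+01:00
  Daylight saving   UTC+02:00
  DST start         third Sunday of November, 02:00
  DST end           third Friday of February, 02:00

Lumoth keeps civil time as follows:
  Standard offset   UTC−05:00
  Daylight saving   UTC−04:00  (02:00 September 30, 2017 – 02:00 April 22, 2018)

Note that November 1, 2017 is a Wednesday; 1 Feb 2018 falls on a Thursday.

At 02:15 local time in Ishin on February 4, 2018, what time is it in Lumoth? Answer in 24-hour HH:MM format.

1 November 2017 is a Wednesday, so the first Sunday is November 5 and the third is November 19.
1 February 2018 is a Thursday, so the first Friday is February 2 and the third is February 16.
February 4, 2018 lies within the daylight-saving period (19 November 2017 – 16 February 2018), so Ishin is on daylight time, UTC+02:00.
02:15 Ishin − 2h = 00:15 UTC.
At the standard offset (UTC−05:00), 00:15 UTC − 5h = 19:15 Lumoth standard time (rolling into the previous day, 3 February 2018).
The standard-time date in Lumoth, February 3, 2018, falls between 30 September 2017 and 22 April 2018, so daylight saving is in effect and Lumoth is at UTC−04:00.
00:15 UTC − 4h = 20:15 Lumoth (rolling into the previous day, 3 February 2018).

20:15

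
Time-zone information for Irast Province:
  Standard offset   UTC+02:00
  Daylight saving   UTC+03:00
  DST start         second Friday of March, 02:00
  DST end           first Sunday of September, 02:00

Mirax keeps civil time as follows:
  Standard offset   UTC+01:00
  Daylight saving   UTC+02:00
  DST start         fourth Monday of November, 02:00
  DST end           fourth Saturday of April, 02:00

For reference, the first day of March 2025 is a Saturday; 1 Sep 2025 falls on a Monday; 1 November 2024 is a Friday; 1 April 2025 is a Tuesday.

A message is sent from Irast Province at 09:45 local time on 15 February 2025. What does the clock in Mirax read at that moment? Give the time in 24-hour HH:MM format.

1 March 2025 is a Saturday, so the first Friday is March 7 and the second is March 14.
1 September 2025 is a Monday, so the first Sunday is September 7.
15 February 2025 does not fall between 14 March and 7 September, so daylight saving is not in effect and Irast Province is at UTC+02:00.
09:45 Irast Province − 2h = 07:45 UTC.
1 November 2024 is a Friday, so the first Monday is November 4 and the fourth is November 25.
1 April 2025 is a Tuesday, so the first Saturday is April 5 and the fourth is April 26.
At the standard offset (UTC+01:00), 07:45 UTC + 1h = 08:45 Mirax standard time.
The standard-time date in Mirax, 15 February 2025, falls between 25 November 2024 and 26 April 2025, so daylight saving is in effect and Mirax is at UTC+02:00.
07:45 UTC + 2h = 09:45 Mirax.

09:45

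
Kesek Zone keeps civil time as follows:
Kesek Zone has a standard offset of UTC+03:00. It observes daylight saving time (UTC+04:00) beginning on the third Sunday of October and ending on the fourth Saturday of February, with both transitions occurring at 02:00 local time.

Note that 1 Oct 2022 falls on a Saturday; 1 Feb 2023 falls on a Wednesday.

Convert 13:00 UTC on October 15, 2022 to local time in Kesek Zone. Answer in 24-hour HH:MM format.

1 October 2022 is a Saturday, so the first Sunday is October 2 and the third is October 16.
1 February 2023 is a Wednesday, so the first Saturday is February 4 and the fourth is February 25.
At the standard offset (UTC+03:00), 13:00 UTC + 3h = 16:00 Kesek Zone standard time.
Daylight saving runs 16 October 2022 – 25 February 2023; the standard-time date in Kesek Zone, October 15, 2022, is outside that window, so Kesek Zone is on standard time at UTC+03:00.
13:00 UTC + 3h = 16:00 local.

16:00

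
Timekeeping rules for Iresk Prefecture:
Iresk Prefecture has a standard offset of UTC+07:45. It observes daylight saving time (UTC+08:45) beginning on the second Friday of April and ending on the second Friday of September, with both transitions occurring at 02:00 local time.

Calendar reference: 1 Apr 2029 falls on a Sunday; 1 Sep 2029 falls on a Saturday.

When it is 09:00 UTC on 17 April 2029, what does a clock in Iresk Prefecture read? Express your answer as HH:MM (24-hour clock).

17:45

1 April 2029 is a Sunday, so the first Friday is April 6 and the second is April 13.
1 September 2029 is a Saturday, so the first Friday is September 7 and the second is September 14.
At the standard offset (UTC+07:45), 09:00 UTC + 7h45m = 16:45 Iresk Prefecture standard time.
The standard-time date in Iresk Prefecture, 17 April 2029, lies within the daylight-saving period (13 April – 14 September), so Iresk Prefecture is on daylight time, UTC+08:45.
09:00 UTC + 8h45m = 17:45 local.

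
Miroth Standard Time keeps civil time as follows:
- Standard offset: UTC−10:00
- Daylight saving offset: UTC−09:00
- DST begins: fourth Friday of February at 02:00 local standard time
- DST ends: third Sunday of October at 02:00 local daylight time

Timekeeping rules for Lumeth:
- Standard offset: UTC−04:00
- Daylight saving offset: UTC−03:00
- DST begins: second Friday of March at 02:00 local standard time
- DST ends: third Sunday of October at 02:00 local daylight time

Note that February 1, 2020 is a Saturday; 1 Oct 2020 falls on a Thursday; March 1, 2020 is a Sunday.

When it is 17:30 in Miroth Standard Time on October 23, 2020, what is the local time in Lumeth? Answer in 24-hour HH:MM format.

1 February 2020 is a Saturday, so the first Friday is February 7 and the fourth is February 28.
1 October 2020 is a Thursday, so the first Sunday is October 4 and the third is October 18.
October 23, 2020 is outside the daylight-saving period (28 February – 18 October), so Miroth Standard Time is on standard time, UTC−10:00.
17:30 Miroth Standard Time + 10h = 03:30 UTC (rolling into the next day, 24 October 2020).
1 March 2020 is a Sunday, so the first Friday is March 6 and the second is March 13.
1 October 2020 is a Thursday, so the first Sunday is October 4 and the third is October 18.
At the standard offset (UTC−04:00), 03:30 UTC − 4h = 23:30 Lumeth standard time (rolling into the previous day, 23 October 2020).
The standard-time date in Lumeth, October 23, 2020, is outside the daylight-saving period (13 March – 18 October), so Lumeth is on standard time, UTC−04:00.
03:30 UTC − 4h = 23:30 Lumeth (rolling into the previous day, 23 October 2020).

23:30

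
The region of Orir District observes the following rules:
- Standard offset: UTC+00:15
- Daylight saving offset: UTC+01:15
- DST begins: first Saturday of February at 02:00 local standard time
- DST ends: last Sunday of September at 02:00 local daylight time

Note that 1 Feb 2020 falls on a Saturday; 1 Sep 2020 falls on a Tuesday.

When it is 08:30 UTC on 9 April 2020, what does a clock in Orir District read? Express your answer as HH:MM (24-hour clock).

09:45

1 February 2020 is a Saturday, so the first Saturday is February 1.
1 September 2020 is a Tuesday, so Sundays fall on 6, 13, 20, 27; the last is September 27.
At the standard offset (UTC+00:15), 08:30 UTC + 0h15m = 08:45 Orir District standard time.
Daylight saving runs 1 February – 27 September; the standard-time date in Orir District, 9 April 2020, is inside that window, so Orir District is at UTC+01:15.
08:30 UTC + 1h15m = 09:45 local.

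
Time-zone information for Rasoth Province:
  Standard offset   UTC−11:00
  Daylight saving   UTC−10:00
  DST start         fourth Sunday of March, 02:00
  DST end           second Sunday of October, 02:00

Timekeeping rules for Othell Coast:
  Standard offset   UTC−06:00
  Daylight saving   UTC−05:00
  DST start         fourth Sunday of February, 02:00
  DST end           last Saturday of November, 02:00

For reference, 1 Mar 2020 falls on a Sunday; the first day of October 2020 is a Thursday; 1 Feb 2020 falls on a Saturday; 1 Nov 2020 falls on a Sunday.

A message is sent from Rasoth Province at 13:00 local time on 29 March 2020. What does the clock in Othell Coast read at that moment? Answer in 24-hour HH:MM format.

18:00

1 March 2020 is a Sunday, so the first Sunday is March 1 and the fourth is March 22.
1 October 2020 is a Thursday, so the first Sunday is October 4 and the second is October 11.
29 March 2020 lies within the daylight-saving period (22 March – 11 October), so Rasoth Province is on daylight time, UTC−10:00.
13:00 Rasoth Province + 10h = 23:00 UTC.
1 February 2020 is a Saturday, so the first Sunday is February 2 and the fourth is February 23.
1 November 2020 is a Sunday, so Saturdays fall on 7, 14, 21, 28; the last is November 28.
At the standard offset (UTC−06:00), 23:00 UTC − 6h = 17:00 Othell Coast standard time.
The standard-time date in Othell Coast, 29 March 2020, lies within the daylight-saving period (23 February – 28 November), so Othell Coast is on daylight time, UTC−05:00.
23:00 UTC − 5h = 18:00 Othell Coast.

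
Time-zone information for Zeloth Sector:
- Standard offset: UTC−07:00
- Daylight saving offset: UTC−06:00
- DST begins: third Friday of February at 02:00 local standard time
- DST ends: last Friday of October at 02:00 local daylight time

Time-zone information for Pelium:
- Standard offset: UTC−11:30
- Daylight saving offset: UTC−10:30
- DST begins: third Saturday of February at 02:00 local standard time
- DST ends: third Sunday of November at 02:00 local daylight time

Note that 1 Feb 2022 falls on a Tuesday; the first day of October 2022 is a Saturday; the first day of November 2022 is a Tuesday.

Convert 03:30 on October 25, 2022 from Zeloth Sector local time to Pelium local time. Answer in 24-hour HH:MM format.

23:00

1 February 2022 is a Tuesday, so the first Friday is February 4 and the third is February 18.
1 October 2022 is a Saturday, so Fridays fall on 7, 14, 21, 28; the last is October 28.
October 25, 2022 lies within the daylight-saving period (18 February – 28 October), so Zeloth Sector is on daylight time, UTC−06:00.
03:30 Zeloth Sector + 6h = 09:30 UTC.
1 February 2022 is a Tuesday, so the first Saturday is February 5 and the third is February 19.
1 November 2022 is a Tuesday, so the first Sunday is November 6 and the third is November 20.
At the standard offset (UTC−11:30), 09:30 UTC − 11h30m = 22:00 Pelium standard time (rolling into the previous day, 24 October 2022).
Daylight saving runs 19 February – 20 November; the standard-time date in Pelium, October 24, 2022, is inside that window, so Pelium is at UTC−10:30.
09:30 UTC − 10h30m = 23:00 Pelium (rolling into the previous day, 24 October 2022).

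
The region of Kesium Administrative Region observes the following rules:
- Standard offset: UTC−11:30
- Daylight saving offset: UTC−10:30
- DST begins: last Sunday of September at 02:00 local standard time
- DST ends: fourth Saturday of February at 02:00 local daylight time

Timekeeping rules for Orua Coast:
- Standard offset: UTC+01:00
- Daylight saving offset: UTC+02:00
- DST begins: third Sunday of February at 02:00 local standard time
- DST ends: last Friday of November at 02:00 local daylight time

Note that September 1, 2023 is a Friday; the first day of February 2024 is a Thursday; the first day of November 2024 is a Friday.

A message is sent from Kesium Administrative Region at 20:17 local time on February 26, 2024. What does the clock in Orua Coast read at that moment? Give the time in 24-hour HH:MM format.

09:47

1 September 2023 is a Friday, so Sundays fall on 3, 10, 17, 24; the last is September 24.
1 February 2024 is a Thursday, so the first Saturday is February 3 and the fourth is February 24.
February 26, 2024 does not fall between 24 September 2023 and 24 February 2024, so daylight saving is not in effect and Kesium Administrative Region is at UTC−11:30.
20:17 Kesium Administrative Region + 11h30m = 07:47 UTC (rolling into the next day, 27 February 2024).
1 February 2024 is a Thursday, so the first Sunday is February 4 and the third is February 18.
1 November 2024 is a Friday, so Fridays fall on 1, 8, 15, 22, 29; the last is November 29.
At the standard offset (UTC+01:00), 07:47 UTC + 1h = 08:47 Orua Coast standard time.
The standard-time date in Orua Coast, February 27, 2024, falls between 18 February and 29 November, so daylight saving is in effect and Orua Coast is at UTC+02:00.
07:47 UTC + 2h = 09:47 Orua Coast.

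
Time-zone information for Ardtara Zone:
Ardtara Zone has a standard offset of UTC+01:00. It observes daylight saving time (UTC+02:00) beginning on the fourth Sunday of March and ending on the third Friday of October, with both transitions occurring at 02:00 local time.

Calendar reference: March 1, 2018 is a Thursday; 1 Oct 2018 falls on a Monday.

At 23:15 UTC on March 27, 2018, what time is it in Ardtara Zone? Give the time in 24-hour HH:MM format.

01:15

1 March 2018 is a Thursday, so the first Sunday is March 4 and the fourth is March 25.
1 October 2018 is a Monday, so the first Friday is October 5 and the third is October 19.
At the standard offset (UTC+01:00), 23:15 UTC + 1h = 00:15 Ardtara Zone standard time (rolling into the next day, 28 March 2018).
The standard-time date in Ardtara Zone, March 28, 2018, falls between 25 March and 19 October, so daylight saving is in effect and Ardtara Zone is at UTC+02:00.
23:15 UTC + 2h = 01:15 local (rolling into the next day, 28 March 2018).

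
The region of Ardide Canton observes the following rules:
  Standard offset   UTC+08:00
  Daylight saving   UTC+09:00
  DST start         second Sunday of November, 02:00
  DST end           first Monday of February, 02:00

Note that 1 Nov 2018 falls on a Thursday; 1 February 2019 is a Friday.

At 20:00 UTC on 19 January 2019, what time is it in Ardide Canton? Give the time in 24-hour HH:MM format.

1 November 2018 is a Thursday, so the first Sunday is November 4 and the second is November 11.
1 February 2019 is a Friday, so the first Monday is February 4.
At the standard offset (UTC+08:00), 20:00 UTC + 8h = 04:00 Ardide Canton standard time (rolling into the next day, 20 January 2019).
The standard-time date in Ardide Canton, 20 January 2019, lies within the daylight-saving period (11 November 2018 – 4 February 2019), so Ardide Canton is on daylight time, UTC+09:00.
20:00 UTC + 9h = 05:00 local (rolling into the next day, 20 January 2019).

05:00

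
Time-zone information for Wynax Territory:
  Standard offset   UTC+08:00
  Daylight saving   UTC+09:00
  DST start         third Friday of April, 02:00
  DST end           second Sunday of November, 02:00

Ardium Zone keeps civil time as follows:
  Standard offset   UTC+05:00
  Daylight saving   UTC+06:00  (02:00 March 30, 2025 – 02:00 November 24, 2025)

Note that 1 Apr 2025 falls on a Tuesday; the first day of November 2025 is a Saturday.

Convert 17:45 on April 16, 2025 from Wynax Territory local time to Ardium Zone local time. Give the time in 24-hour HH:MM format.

1 April 2025 is a Tuesday, so the first Friday is April 4 and the third is April 18.
1 November 2025 is a Saturday, so the first Sunday is November 2 and the second is November 9.
Daylight saving runs 18 April – 9 November; April 16, 2025 is outside that window, so Wynax Territory is on standard time at UTC+08:00.
17:45 Wynax Territory − 8h = 09:45 UTC.
At the standard offset (UTC+05:00), 09:45 UTC + 5h = 14:45 Ardium Zone standard time.
The standard-time date in Ardium Zone, April 16, 2025, falls between 30 March and 24 November, so daylight saving is in effect and Ardium Zone is at UTC+06:00.
09:45 UTC + 6h = 15:45 Ardium Zone.

15:45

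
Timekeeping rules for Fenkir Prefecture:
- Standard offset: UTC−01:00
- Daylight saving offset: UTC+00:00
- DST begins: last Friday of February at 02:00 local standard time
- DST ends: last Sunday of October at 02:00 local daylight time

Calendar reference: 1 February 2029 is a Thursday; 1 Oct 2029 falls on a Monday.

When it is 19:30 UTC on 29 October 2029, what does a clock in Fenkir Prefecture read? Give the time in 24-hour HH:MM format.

1 February 2029 is a Thursday, so Fridays fall on 2, 9, 16, 23; the last is February 23.
1 October 2029 is a Monday, so Sundays fall on 7, 14, 21, 28; the last is October 28.
At the standard offset (UTC−01:00), 19:30 UTC − 1h = 18:30 Fenkir Prefecture standard time.
The standard-time date in Fenkir Prefecture, 29 October 2029, is outside the daylight-saving period (23 February – 28 October), so Fenkir Prefecture is on standard time, UTC−01:00.
19:30 UTC − 1h = 18:30 local.

18:30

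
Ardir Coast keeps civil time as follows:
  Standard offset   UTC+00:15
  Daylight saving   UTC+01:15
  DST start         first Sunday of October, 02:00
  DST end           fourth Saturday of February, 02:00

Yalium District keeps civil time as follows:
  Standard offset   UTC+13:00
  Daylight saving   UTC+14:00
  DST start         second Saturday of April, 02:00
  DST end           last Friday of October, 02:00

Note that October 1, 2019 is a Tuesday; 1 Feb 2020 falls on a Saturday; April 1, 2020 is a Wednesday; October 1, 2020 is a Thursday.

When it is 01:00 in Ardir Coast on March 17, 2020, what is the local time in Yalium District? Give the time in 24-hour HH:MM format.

1 October 2019 is a Tuesday, so the first Sunday is October 6.
1 February 2020 is a Saturday, so the first Saturday is February 1 and the fourth is February 22.
March 17, 2020 does not fall between 6 October 2019 and 22 February 2020, so daylight saving is not in effect and Ardir Coast is at UTC+00:15.
01:00 Ardir Coast − 0h15m = 00:45 UTC.
1 April 2020 is a Wednesday, so the first Saturday is April 4 and the second is April 11.
1 October 2020 is a Thursday, so Fridays fall on 2, 9, 16, 23, 30; the last is October 30.
At the standard offset (UTC+13:00), 00:45 UTC + 13h = 13:45 Yalium District standard time.
The standard-time date in Yalium District, March 17, 2020, does not fall between 11 April and 30 October, so daylight saving is not in effect and Yalium District is at UTC+13:00.
00:45 UTC + 13h = 13:45 Yalium District.

13:45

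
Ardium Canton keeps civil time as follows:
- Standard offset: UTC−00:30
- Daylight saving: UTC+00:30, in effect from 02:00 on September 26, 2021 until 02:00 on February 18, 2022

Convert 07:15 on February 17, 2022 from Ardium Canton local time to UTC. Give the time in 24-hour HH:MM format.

06:45

Daylight saving runs 26 September 2021 – 18 February 2022; February 17, 2022 is inside that window, so Ardium Canton is at UTC+00:30.
07:15 local − 0h30m = 06:45 UTC.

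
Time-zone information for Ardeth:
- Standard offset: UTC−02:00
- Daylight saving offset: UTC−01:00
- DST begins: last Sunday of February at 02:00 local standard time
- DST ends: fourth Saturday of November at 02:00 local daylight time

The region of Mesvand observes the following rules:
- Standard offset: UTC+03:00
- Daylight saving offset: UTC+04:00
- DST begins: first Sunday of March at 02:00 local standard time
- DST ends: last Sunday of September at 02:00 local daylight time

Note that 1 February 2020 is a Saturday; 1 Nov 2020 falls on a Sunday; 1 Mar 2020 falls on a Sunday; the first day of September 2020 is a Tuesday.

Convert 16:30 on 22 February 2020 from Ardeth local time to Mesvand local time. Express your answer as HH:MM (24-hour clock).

21:30

1 February 2020 is a Saturday, so Sundays fall on 2, 9, 16, 23; the last is February 23.
1 November 2020 is a Sunday, so the first Saturday is November 7 and the fourth is November 28.
Daylight saving runs 23 February – 28 November; 22 February 2020 is outside that window, so Ardeth is on standard time at UTC−02:00.
16:30 Ardeth + 2h = 18:30 UTC.
1 March 2020 is a Sunday, so the first Sunday is March 1.
1 September 2020 is a Tuesday, so Sundays fall on 6, 13, 20, 27; the last is September 27.
At the standard offset (UTC+03:00), 18:30 UTC + 3h = 21:30 Mesvand standard time.
The standard-time date in Mesvand, 22 February 2020, is outside the daylight-saving period (1 March – 27 September), so Mesvand is on standard time, UTC+03:00.
18:30 UTC + 3h = 21:30 Mesvand.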